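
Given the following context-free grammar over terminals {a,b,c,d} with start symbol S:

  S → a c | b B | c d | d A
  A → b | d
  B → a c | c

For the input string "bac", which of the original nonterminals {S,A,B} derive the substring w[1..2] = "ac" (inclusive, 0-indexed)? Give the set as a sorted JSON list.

Convert to CNF:
  S -> T0 T1 | T1 T3 | T2 B | T3 A
  A -> b | d
  B -> T0 T1 | c
  T0 -> a
  T1 -> c
  T2 -> b
  T3 -> d

CYK fill — only the sub-triangle for w[1..2]:
  [1..1]={T0}  "a"  orig:{}
  [2..2]={B,T1}  "c"  orig:{B}
  [1..2]={B,S}  "ac"

Original NTs in T[1,2] deriving "ac": ["B", "S"]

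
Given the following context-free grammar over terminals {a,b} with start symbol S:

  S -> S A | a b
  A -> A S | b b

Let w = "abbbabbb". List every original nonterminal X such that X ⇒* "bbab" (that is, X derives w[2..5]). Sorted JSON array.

Convert to CNF:
  S -> S A | T1 T0
  A -> A S | T0 T0
  T0 -> b
  T1 -> a

CYK table (by increasing span) (cells [i..j] with 2 ≤ i ≤ j ≤ 5 only):
  T[2,2] 'b' = {T0}  orig:{}
  T[3,3] 'b' = {T0}  orig:{}
  T[4,4] 'a' = {T1}  orig:{}
  T[5,5] 'b' = {T0}  orig:{}
  T[2,3] 'bb' = {A}
  T[3,4] 'ba' = ∅
  T[4,5] 'ab' = {S}
  T[2,4] 'bba' = ∅
  T[3,5] 'bab' = ∅
  T[2,5] 'bbab' = {A}

Original NTs in T[2,5] deriving "bbab": ["A"]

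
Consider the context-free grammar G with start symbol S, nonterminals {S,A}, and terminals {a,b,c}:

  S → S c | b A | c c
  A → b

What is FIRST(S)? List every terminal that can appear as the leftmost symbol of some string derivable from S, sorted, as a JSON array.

FIRST iteration:
round 1:
  A via A→b: +{b}
  S via S→b A: +{b}
  S via S→c c: +{c}
  FIRST(S)={b,c}  FIRST(A)={b}
round 2: — fixpoint
  FIRST(S)={b,c}  FIRST(A)={b}

FIRST(S) = ["b", "c"]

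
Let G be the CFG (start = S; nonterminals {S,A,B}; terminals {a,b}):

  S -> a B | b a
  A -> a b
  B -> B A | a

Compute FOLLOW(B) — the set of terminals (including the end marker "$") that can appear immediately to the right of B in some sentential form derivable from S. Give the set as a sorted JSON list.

FIRST iteration:
round 1:
  A via A→a b: +{a}
  B via B→a: +{a}
  S via S→a B: +{a}
  S via S→b a: +{b}
  FIRST[S]={a,b}  FIRST[A]={a}  FIRST[B]={a}
round 2: (no change)
  FIRST[S]={a,b}  FIRST[A]={a}  FIRST[B]={a}

Compute FOLLOW by fixpoint:
seed FOLLOW(S) with $
[1]
  B→B A: FOLLOW(B) ⊇ FIRST(A) = {a}; new: +{a}
  B→B A: FOLLOW(A) ⊇ FOLLOW(B) ⊇ {a}; new: +{a}
  S→a B: FOLLOW(B) ⊇ FOLLOW(S) ⊇ {$}; new: +{$}
  FOLLOW[S]={$}  FOLLOW[A]={a}  FOLLOW[B]={$,a}
[2]
  B→B A: FOLLOW(A) ⊇ FOLLOW(B) ⊇ {$,a}; new: +{$}
  FOLLOW[S]={$}  FOLLOW[A]={$,a}  FOLLOW[B]={$,a}
[3] — fixpoint
  FOLLOW[S]={$}  FOLLOW[A]={$,a}  FOLLOW[B]={$,a}

FOLLOW(B) = ["$", "a"]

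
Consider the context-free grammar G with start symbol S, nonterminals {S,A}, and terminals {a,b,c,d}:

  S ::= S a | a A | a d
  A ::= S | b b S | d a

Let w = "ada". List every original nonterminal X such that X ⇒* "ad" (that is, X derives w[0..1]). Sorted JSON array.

Convert to CNF:
  S -> S T0 | T0 A | T0 T1
  A -> S T0 | T0 A | T0 T1 | T1 T0 | T2 X3
  T0 -> a
  T1 -> d
  T2 -> b
  X3 -> T2 S

CYK fill (cells [i..j] with 0 ≤ i ≤ j ≤ 1 only):
  cell(0,0) a: {T0}  orig:{}
  cell(1,1) d: {T1}  orig:{}
  cell(0,1) ad: {A,S}

Original NTs in T[0,1] deriving "ad": ["A", "S"]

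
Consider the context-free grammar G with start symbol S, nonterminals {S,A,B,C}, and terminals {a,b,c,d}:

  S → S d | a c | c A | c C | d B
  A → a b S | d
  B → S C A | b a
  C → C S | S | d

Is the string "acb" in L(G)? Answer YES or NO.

Convert to CNF:
  S -> S T2 | T0 T3 | T2 B | T3 A | T3 C
  A -> T0 X4 | d
  B -> S X5 | T1 T0
  C -> C S | S T2 | T0 T3 | T2 B | T3 A | T3 C | d
  T0 -> a
  T1 -> b
  T2 -> d
  T3 -> c
  X4 -> T1 S
  X5 -> C A

CYK fill:
  T[0,0] 'a' = {T0}  orig:{}
  T[1,1] 'c' = {T3}  orig:{}
  T[2,2] 'b' = {T1}  orig:{}
  T[0,1] 'ac' = {C,S}
  T[1,2] 'cb' = ∅
  T[0,2] 'acb' = ∅

S ∉ T[0,2] ⇒ NO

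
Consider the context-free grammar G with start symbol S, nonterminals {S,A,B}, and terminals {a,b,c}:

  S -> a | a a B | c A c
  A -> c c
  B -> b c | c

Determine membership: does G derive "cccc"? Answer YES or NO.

Convert to CNF:
  S -> T0 X4 | T2 X3 | a
  A -> T0 T0
  B -> T1 T0 | c
  T0 -> c
  T1 -> b
  T2 -> a
  X3 -> T2 B
  X4 -> A T0

CYK table (by increasing span):
  T[0,0] 'c' = {B,T0}  orig:{B}
  T[1,1] 'c' = {B,T0}  orig:{B}
  T[2,2] 'c' = {B,T0}  orig:{B}
  T[3,3] 'c' = {B,T0}  orig:{B}
  T[0,1] 'cc' = {A}
  T[1,2] 'cc' = {A}
  T[2,3] 'cc' = {A}
  T[0,2] 'ccc' = {X4}  orig:{}
  T[1,3] 'ccc' = {X4}  orig:{}
  T[0,3] 'cccc' = {S}

S ∈ T[0,3] ⇒ YES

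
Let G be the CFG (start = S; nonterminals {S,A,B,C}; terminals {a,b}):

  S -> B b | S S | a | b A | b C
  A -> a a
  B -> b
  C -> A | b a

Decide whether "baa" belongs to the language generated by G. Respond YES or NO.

CNF form of G:
  S -> B T1 | S S | T1 A | T1 C | a
  A -> T0 T0
  B -> b
  C -> T0 T0 | T1 T0
  T0 -> a
  T1 -> b

Fill CYK table bottom-up:
  cell(0,0) b: {B,T1}  orig:{B}
  cell(1,1) a: {S,T0}  orig:{S}
  cell(2,2) a: {S,T0}  orig:{S}
  cell(0,1) ba: {C}
  cell(1,2) aa: {A,C,S}
  cell(0,2) baa: {S}

S ∈ T[0,2] ⇒ YES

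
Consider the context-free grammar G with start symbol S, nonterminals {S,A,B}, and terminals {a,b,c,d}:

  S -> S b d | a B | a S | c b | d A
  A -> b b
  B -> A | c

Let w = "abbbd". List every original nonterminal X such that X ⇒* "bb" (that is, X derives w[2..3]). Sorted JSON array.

Convert to CNF:
  S -> S X4 | T1 A | T2 B | T2 S | T3 T0
  A -> T0 T0
  B -> T0 T0 | c
  T0 -> b
  T1 -> d
  T2 -> a
  T3 -> c
  X4 -> T0 T1

Fill CYK table bottom-up, restricted to cells inside w[2..3]:
  cell(2,2) b: {T0}  orig:{}
  cell(3,3) b: {T0}  orig:{}
  cell(2,3) bb: {A,B}

Original NTs in T[2,3] deriving "bb": ["A", "B"]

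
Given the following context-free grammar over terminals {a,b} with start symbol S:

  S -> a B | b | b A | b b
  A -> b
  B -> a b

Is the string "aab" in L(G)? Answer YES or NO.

Convert to CNF:
  S -> T0 B | T1 A | T1 T1 | b
  A -> b
  B -> T0 T1
  T0 -> a
  T1 -> b

Fill CYK table bottom-up:
  [0..0]={T0}  "a"  orig:{}
  [1..1]={T0}  "a"  orig:{}
  [2..2]={A,S,T1}  "b"  orig:{A,S}
  [0..1]=∅  "aa"
  [1..2]={B}  "ab"
  [0..2]={S}  "aab"

S ∈ T[0,2] ⇒ YES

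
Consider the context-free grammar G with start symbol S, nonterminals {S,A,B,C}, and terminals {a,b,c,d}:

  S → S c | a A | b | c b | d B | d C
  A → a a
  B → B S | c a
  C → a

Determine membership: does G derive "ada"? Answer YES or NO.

Convert to CNF:
  S -> S T1 | T0 A | T1 T2 | T3 B | T3 C | b
  A -> T0 T0
  B -> B S | T1 T0
  C -> a
  T0 -> a
  T1 -> c
  T2 -> b
  T3 -> d

Fill CYK table bottom-up:
  cell(0,0) a: {C,T0}  orig:{C}
  cell(1,1) d: {T3}  orig:{}
  cell(2,2) a: {C,T0}  orig:{C}
  cell(0,1) ad: ∅
  cell(1,2) da: {S}
  cell(0,2) ada: ∅

S ∉ T[0,2] ⇒ NO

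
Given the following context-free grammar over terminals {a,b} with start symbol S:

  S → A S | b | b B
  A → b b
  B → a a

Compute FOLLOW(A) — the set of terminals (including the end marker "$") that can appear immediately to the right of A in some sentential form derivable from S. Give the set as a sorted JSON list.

Compute FIRST by fixpoint:
pass 1:
  A via A→b b: +{b}
  B via B→a a: +{a}
  S via S→A S: +{b}
  FIRST(S)={b}  FIRST(A)={b}  FIRST(B)={a}
pass 2: (no change)
  FIRST(S)={b}  FIRST(A)={b}  FIRST(B)={a}

Compute FOLLOW by fixpoint:
seed FOLLOW(S) with $
[1]
  S→A S: FOLLOW(A) ⊇ FIRST(S) = {b}; new: +{b}
  S→b B: FOLLOW(B) ⊇ FOLLOW(S) ⊇ {$}; new: +{$}
  FOLLOW[S]={$}  FOLLOW[A]={b}  FOLLOW[B]={$}
[2] — fixpoint
  FOLLOW[S]={$}  FOLLOW[A]={b}  FOLLOW[B]={$}

FOLLOW(A) = ["b"]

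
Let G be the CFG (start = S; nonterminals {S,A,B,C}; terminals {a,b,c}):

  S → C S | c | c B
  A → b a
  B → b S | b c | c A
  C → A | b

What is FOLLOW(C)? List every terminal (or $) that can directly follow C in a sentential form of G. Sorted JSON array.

Compute FIRST by fixpoint:
[1]
  A via A→b a: +{b}
  B via B→b S: +{b}
  B via B→c A: +{c}
  C via C→A: +{b}
  S via S→C S: +{b}
  S via S→c: +{c}
  S: {b,c}  A: {b}  B: {b,c}  C: {b}
[2] (no change)
  S: {b,c}  A: {b}  B: {b,c}  C: {b}

Compute FOLLOW by fixpoint:
initialize: $ ∈ FOLLOW(S)
[1]
  S→C S: FOLLOW(C) ⊇ FIRST(S) = {b,c}; new: +{b,c}
  S→c B: FOLLOW(B) ⊇ FOLLOW(S) ⊇ {$}; new: +{$}
  S: {$}  A: {}  B: {$}  C: {b,c}
[2]
  B→c A: FOLLOW(A) ⊇ FOLLOW(B) ⊇ {$}; new: +{$}
  C→A: FOLLOW(A) ⊇ FOLLOW(C) ⊇ {b,c}; new: +{b,c}
  S: {$}  A: {$,b,c}  B: {$}  C: {b,c}
[3] (stable)
  S: {$}  A: {$,b,c}  B: {$}  C: {b,c}

FOLLOW(C) = ["b", "c"]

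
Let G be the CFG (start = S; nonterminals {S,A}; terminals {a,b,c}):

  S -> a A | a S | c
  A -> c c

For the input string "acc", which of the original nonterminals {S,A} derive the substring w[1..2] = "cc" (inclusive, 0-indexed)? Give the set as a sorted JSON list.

Convert to CNF:
  S -> T1 A | T1 S | c
  A -> T0 T0
  T0 -> c
  T1 -> a

CYK fill, restricted to cells inside w[1..2]:
  [1..1]={S,T0}  "c"  orig:{S}
  [2..2]={S,T0}  "c"  orig:{S}
  [1..2]={A}  "cc"

Original NTs in T[1,2] deriving "cc": ["A"]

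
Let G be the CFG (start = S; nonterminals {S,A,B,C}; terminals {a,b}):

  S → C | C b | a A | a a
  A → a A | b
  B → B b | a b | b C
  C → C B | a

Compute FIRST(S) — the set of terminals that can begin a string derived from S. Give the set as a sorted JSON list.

Compute FIRST by fixpoint:
[1]
  A via A→a A: +{a}
  A via A→b: +{b}
  B via B→a b: +{a}
  B via B→b C: +{b}
  C via C→a: +{a}
  S via S→C: +{a}
  FIRST(S)={a}  FIRST(A)={a,b}  FIRST(B)={a,b}  FIRST(C)={a}
[2] (no change)
  FIRST(S)={a}  FIRST(A)={a,b}  FIRST(B)={a,b}  FIRST(C)={a}

FIRST(S) = ["a"]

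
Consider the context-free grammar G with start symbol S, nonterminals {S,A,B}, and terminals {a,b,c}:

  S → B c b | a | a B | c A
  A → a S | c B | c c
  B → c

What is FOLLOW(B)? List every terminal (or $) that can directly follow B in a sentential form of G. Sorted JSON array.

Compute FIRST by fixpoint:
iter 1:
  A via A→a S: +{a}
  A via A→c B: +{c}
  B via B→c: +{c}
  S via S→B c b: +{c}
  S via S→a: +{a}
  FIRST[S]={a,c}  FIRST[A]={a,c}  FIRST[B]={c}
iter 2: (no change)
  FIRST[S]={a,c}  FIRST[A]={a,c}  FIRST[B]={c}

FOLLOW iteration:
seed FOLLOW(S) with $
iter 1:
  S→B c b: FOLLOW(B) ⊇ FIRST(c) = {c}; new: +{c}
  S→a B: FOLLOW(B) ⊇ FOLLOW(S) ⊇ {$}; new: +{$}
  S→c A: FOLLOW(A) ⊇ FOLLOW(S) ⊇ {$}; new: +{$}
  FOLLOW(S)={$}  FOLLOW(A)={$}  FOLLOW(B)={$,c}
iter 2: (stable)
  FOLLOW(S)={$}  FOLLOW(A)={$}  FOLLOW(B)={$,c}

FOLLOW(B) = ["$", "c"]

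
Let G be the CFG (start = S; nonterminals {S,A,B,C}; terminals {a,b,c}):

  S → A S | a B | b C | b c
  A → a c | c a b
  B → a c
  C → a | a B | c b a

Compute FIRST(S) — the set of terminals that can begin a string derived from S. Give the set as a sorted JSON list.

Compute FIRST by fixpoint:
round 1:
  A via A→a c: +{a}
  A via A→c a b: +{c}
  B via B→a c: +{a}
  C via C→a: +{a}
  C via C→c b a: +{c}
  S via S→A S: +{a,c}
  S via S→b C: +{b}
  FIRST(S)={a,b,c}  FIRST(A)={a,c}  FIRST(B)={a}  FIRST(C)={a,c}
round 2: (no change)
  FIRST(S)={a,b,c}  FIRST(A)={a,c}  FIRST(B)={a}  FIRST(C)={a,c}

FIRST(S) = ["a", "b", "c"]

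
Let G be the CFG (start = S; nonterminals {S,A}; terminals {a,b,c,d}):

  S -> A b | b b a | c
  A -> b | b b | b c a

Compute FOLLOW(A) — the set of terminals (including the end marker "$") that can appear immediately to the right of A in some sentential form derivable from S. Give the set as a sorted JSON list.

FIRST iteration:
iter 1:
  A via A→b: +{b}
  S via S→A b: +{b}
  S via S→c: +{c}
  FIRST[S]={b,c}  FIRST[A]={b}
iter 2: (no change)
  FIRST[S]={b,c}  FIRST[A]={b}

Compute FOLLOW by fixpoint:
FOLLOW(S) := {$}
iter 1:
  S→A b: FOLLOW(A) ⊇ FIRST(b) = {b}; new: +{b}
  S: {$}  A: {b}
iter 2: (no change)
  S: {$}  A: {b}

FOLLOW(A) = ["b"]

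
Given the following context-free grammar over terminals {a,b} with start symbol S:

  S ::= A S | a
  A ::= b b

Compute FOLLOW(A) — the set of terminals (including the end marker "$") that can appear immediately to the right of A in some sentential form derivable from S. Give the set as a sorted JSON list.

Compute FIRST by fixpoint:
iter 1:
  A via A→b b: +{b}
  S via S→A S: +{b}
  S via S→a: +{a}
  FIRST[S]={a,b}  FIRST[A]={b}
iter 2: (stable)
  FIRST[S]={a,b}  FIRST[A]={b}

Compute FOLLOW by fixpoint:
seed FOLLOW(S) with $
pass 1:
  S→A S: FOLLOW(A) ⊇ FIRST(S) = {a,b}; new: +{a,b}
  FOLLOW(S)={$}  FOLLOW(A)={a,b}
pass 2: — fixpoint
  FOLLOW(S)={$}  FOLLOW(A)={a,b}

FOLLOW(A) = ["a", "b"]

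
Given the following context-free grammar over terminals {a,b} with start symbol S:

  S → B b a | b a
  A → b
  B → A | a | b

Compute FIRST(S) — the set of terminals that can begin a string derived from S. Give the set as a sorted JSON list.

Compute FIRST by fixpoint:
round 1:
  A via A→b: +{b}
  B via B→A: +{b}
  B via B→a: +{a}
  S via S→B b a: +{a,b}
  S: {a,b}  A: {b}  B: {a,b}
round 2: — fixpoint
  S: {a,b}  A: {b}  B: {a,b}

FIRST(S) = ["a", "b"]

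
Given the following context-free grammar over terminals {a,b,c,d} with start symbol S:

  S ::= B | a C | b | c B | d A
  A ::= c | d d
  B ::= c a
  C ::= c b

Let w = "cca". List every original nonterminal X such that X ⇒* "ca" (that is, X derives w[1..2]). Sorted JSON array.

CNF form of G:
  S -> T0 A | T1 B | T1 T2 | T2 C | b
  A -> T0 T0 | c
  B -> T1 T2
  C -> T1 T3
  T0 -> d
  T1 -> c
  T2 -> a
  T3 -> b

CYK fill — only the sub-triangle for w[1..2]:
  T[1,1] 'c' = {A,T1}  orig:{A}
  T[2,2] 'a' = {T2}  orig:{}
  T[1,2] 'ca' = {B,S}

Original NTs in T[1,2] deriving "ca": ["B", "S"]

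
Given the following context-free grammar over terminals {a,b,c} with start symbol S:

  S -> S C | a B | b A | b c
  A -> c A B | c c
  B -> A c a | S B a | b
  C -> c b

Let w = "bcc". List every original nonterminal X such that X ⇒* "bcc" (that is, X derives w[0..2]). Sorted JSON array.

CNF form of G:
  S -> S C | T1 B | T2 A | T2 T0
  A -> T0 T0 | T0 X3
  B -> A X4 | S X5 | b
  C -> T0 T2
  T0 -> c
  T1 -> a
  T2 -> b
  X3 -> A B
  X4 -> T0 T1
  X5 -> B T1

CYK fill (cells [i..j] with 0 ≤ i ≤ j ≤ 2 only):
  cell(0,0) b: {B,T2}  orig:{B}
  cell(1,1) c: {T0}  orig:{}
  cell(2,2) c: {T0}  orig:{}
  cell(0,1) bc: {S}
  cell(1,2) cc: {A}
  cell(0,2) bcc: {S}

Original NTs in T[0,2] deriving "bcc": ["S"]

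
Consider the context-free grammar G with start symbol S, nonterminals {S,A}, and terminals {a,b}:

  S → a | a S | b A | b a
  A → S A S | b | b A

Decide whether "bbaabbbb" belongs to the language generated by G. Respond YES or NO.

Convert to CNF:
  S -> T0 A | T0 T1 | T1 S | a
  A -> S X2 | T0 A | b
  T0 -> b
  T1 -> a
  X2 -> A S

Fill CYK table bottom-up:
  T[0,0] 'b' = {A,T0}  orig:{A}
  T[1,1] 'b' = {A,T0}  orig:{A}
  T[2,2] 'a' = {S,T1}  orig:{S}
  T[3,3] 'a' = {S,T1}  orig:{S}
  T[4,4] 'b' = {A,T0}  orig:{A}
  T[5,5] 'b' = {A,T0}  orig:{A}
  T[6,6] 'b' = {A,T0}  orig:{A}
  T[7,7] 'b' = {A,T0}  orig:{A}
  T[0,1] 'bb' = {A,S}
  T[1,2] 'ba' = {S,X2}  orig:{S}
  T[2,3] 'aa' = {S}
  T[3,4] 'ab' = ∅
  T[4,5] 'bb' = {A,S}
  T[5,6] 'bb' = {A,S}
  T[6,7] 'bb' = {A,S}
  T[0,2] 'bba' = {X2}  orig:{}
  T[1,3] 'baa' = {X2}  orig:{}
  T[2,4] 'aab' = ∅
  T[3,5] 'abb' = {S}
  T[4,6] 'bbb' = {A,S,X2}  orig:{A,S}
  T[5,7] 'bbb' = {A,S,X2}  orig:{A,S}
  T[0,3] 'bbaa' = {X2}  orig:{}
  T[1,4] 'baab' = ∅
  T[2,5] 'aabb' = {S}
  T[3,6] 'abbb' = {A,S}
  T[4,7] 'bbbb' = {A,S,X2}  orig:{A,S}
  T[0,4] 'bbaab' = ∅
  T[1,5] 'baabb' = {X2}  orig:{}
  T[2,6] 'aabbb' = {A,S}
  T[3,7] 'abbbb' = {A,S}
  T[0,5] 'bbaabb' = {X2}  orig:{}
  T[1,6] 'baabbb' = {A,S,X2}  orig:{A,S}
  T[2,7] 'aabbbb' = {A,S}
  T[0,6] 'bbaabbb' = {A,S,X2}  orig:{A,S}
  T[1,7] 'baabbbb' = {A,S,X2}  orig:{A,S}
  T[0,7] 'bbaabbbb' = {A,S,X2}  orig:{A,S}

S ∈ T[0,7] ⇒ YES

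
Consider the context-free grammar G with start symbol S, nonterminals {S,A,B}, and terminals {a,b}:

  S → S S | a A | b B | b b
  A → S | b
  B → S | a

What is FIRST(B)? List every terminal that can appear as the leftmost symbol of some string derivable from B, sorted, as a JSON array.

FIRST iteration:
pass 1:
  A via A→b: +{b}
  B via B→a: +{a}
  S via S→a A: +{a}
  S via S→b B: +{b}
  FIRST(S)={a,b}  FIRST(A)={b}  FIRST(B)={a}
pass 2:
  A via A→S: +{a}
  B via B→S: +{b}
  FIRST(S)={a,b}  FIRST(A)={a,b}  FIRST(B)={a,b}
pass 3: (stable)
  FIRST(S)={a,b}  FIRST(A)={a,b}  FIRST(B)={a,b}

FIRST(B) = ["a", "b"]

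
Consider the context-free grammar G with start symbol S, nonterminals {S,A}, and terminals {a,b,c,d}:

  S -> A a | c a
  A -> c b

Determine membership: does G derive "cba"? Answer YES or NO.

Convert to CNF:
  S -> A T2 | T0 T2
  A -> T0 T1
  T0 -> c
  T1 -> b
  T2 -> a

CYK table (by increasing span):
  cell(0,0) c: {T0}  orig:{}
  cell(1,1) b: {T1}  orig:{}
  cell(2,2) a: {T2}  orig:{}
  cell(0,1) cb: {A}
  cell(1,2) ba: ∅
  cell(0,2) cba: {S}

S ∈ T[0,2] ⇒ YES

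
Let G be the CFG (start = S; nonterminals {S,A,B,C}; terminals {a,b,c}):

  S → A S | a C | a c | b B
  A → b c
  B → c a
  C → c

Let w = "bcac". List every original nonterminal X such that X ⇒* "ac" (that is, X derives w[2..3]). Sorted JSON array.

Convert to CNF:
  S -> A S | T0 B | T2 C | T2 T1
  A -> T0 T1
  B -> T1 T2
  C -> c
  T0 -> b
  T1 -> c
  T2 -> a

CYK fill — only the sub-triangle for w[2..3]:
  [2..2]={T2}  "a"  orig:{}
  [3..3]={C,T1}  "c"  orig:{C}
  [2..3]={S}  "ac"

Original NTs in T[2,3] deriving "ac": ["S"]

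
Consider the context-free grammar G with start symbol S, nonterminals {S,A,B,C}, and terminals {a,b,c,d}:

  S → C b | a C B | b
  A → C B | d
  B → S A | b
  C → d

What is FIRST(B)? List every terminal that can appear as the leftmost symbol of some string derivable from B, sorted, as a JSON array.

FIRST sets, iterate to fixpoint:
pass 1:
  A via A→d: +{d}
  B via B→b: +{b}
  C via C→d: +{d}
  S via S→C b: +{d}
  S via S→a C B: +{a}
  S via S→b: +{b}
  FIRST(S)={a,b,d}  FIRST(A)={d}  FIRST(B)={b}  FIRST(C)={d}
pass 2:
  B via B→S A: +{a,d}
  FIRST(S)={a,b,d}  FIRST(A)={d}  FIRST(B)={a,b,d}  FIRST(C)={d}
pass 3: (no change)
  FIRST(S)={a,b,d}  FIRST(A)={d}  FIRST(B)={a,b,d}  FIRST(C)={d}

FIRST(B) = ["a", "b", "d"]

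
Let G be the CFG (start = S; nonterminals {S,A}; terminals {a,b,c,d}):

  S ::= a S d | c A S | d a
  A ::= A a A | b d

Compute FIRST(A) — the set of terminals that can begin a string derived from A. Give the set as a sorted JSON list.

FIRST sets, iterate to fixpoint:
round 1:
  A via A→b d: +{b}
  S via S→a S d: +{a}
  S via S→c A S: +{c}
  S via S→d a: +{d}
  FIRST[S]={a,c,d}  FIRST[A]={b}
round 2: done
  FIRST[S]={a,c,d}  FIRST[A]={b}

FIRST(A) = ["b"]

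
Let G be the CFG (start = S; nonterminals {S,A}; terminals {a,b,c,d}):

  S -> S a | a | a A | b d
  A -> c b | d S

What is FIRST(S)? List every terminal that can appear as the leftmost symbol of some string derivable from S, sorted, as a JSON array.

FIRST sets, iterate to fixpoint:
round 1:
  A via A→c b: +{c}
  A via A→d S: +{d}
  S via S→a: +{a}
  S via S→b d: +{b}
  S: {a,b}  A: {c,d}
round 2: done
  S: {a,b}  A: {c,d}

FIRST(S) = ["a", "b"]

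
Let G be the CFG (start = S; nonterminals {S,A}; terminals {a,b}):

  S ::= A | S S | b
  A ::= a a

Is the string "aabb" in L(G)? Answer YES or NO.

CNF form of G:
  S -> S S | T0 T0 | b
  A -> T0 T0
  T0 -> a

Fill CYK table bottom-up:
  T[0,0] 'a' = {T0}  orig:{}
  T[1,1] 'a' = {T0}  orig:{}
  T[2,2] 'b' = {S}
  T[3,3] 'b' = {S}
  T[0,1] 'aa' = {A,S}
  T[1,2] 'ab' = ∅
  T[2,3] 'bb' = {S}
  T[0,2] 'aab' = {S}
  T[1,3] 'abb' = ∅
  T[0,3] 'aabb' = {S}

S ∈ T[0,3] ⇒ YES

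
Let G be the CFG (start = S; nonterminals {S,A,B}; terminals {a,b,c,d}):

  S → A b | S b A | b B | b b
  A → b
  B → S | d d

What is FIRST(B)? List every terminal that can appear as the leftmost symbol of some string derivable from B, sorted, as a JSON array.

FIRST sets, iterate to fixpoint:
[1]
  A via A→b: +{b}
  B via B→d d: +{d}
  S via S→A b: +{b}
  S: {b}  A: {b}  B: {d}
[2]
  B via B→S: +{b}
  S: {b}  A: {b}  B: {b,d}
[3] — fixpoint
  S: {b}  A: {b}  B: {b,d}

FIRST(B) = ["b", "d"]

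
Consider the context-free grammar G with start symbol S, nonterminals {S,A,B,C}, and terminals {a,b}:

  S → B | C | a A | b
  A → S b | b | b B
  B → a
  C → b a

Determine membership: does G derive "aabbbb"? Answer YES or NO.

Convert to CNF:
  S -> T0 T1 | T1 A | a | b
  A -> S T0 | T0 B | b
  B -> a
  C -> T0 T1
  T0 -> b
  T1 -> a

CYK fill:
  T[0,0] 'a' = {B,S,T1}  orig:{B,S}
  T[1,1] 'a' = {B,S,T1}  orig:{B,S}
  T[2,2] 'b' = {A,S,T0}  orig:{A,S}
  T[3,3] 'b' = {A,S,T0}  orig:{A,S}
  T[4,4] 'b' = {A,S,T0}  orig:{A,S}
  T[5,5] 'b' = {A,S,T0}  orig:{A,S}
  T[0,1] 'aa' = ∅
  T[1,2] 'ab' = {A,S}
  T[2,3] 'bb' = {A}
  T[3,4] 'bb' = {A}
  T[4,5] 'bb' = {A}
  T[0,2] 'aab' = {S}
  T[1,3] 'abb' = {A,S}
  T[2,4] 'bbb' = ∅
  T[3,5] 'bbb' = ∅
  T[0,3] 'aabb' = {A,S}
  T[1,4] 'abbb' = {A}
  T[2,5] 'bbbb' = ∅
  T[0,4] 'aabbb' = {A,S}
  T[1,5] 'abbbb' = ∅
  T[0,5] 'aabbbb' = {A}

S ∉ T[0,5] ⇒ NO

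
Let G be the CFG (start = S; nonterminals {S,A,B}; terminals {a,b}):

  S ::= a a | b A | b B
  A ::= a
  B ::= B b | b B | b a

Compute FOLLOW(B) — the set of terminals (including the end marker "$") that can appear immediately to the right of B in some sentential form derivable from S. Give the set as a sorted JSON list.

FIRST iteration:
iter 1:
  A via A→a: +{a}
  B via B→b B: +{b}
  S via S→a a: +{a}
  S via S→b A: +{b}
  FIRST[S]={a,b}  FIRST[A]={a}  FIRST[B]={b}
iter 2: (stable)
  FIRST[S]={a,b}  FIRST[A]={a}  FIRST[B]={b}

Compute FOLLOW by fixpoint:
initialize: $ ∈ FOLLOW(S)
round 1:
  B→B b: FOLLOW(B) ⊇ FIRST(b) = {b}; new: +{b}
  S→b A: FOLLOW(A) ⊇ FOLLOW(S) ⊇ {$}; new: +{$}
  S→b B: FOLLOW(B) ⊇ FOLLOW(S) ⊇ {$}; new: +{$}
  FOLLOW(S)={$}  FOLLOW(A)={$}  FOLLOW(B)={$,b}
round 2: done
  FOLLOW(S)={$}  FOLLOW(A)={$}  FOLLOW(B)={$,b}

FOLLOW(B) = ["$", "b"]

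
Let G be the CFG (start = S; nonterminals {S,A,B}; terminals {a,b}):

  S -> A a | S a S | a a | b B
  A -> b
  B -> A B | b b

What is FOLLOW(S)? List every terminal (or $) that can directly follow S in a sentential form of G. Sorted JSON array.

FIRST sets, iterate to fixpoint:
pass 1:
  A via A→b: +{b}
  B via B→A B: +{b}
  S via S→A a: +{b}
  S via S→a a: +{a}
  S: {a,b}  A: {b}  B: {b}
pass 2: — fixpoint
  S: {a,b}  A: {b}  B: {b}

Compute FOLLOW by fixpoint:
initialize: $ ∈ FOLLOW(S)
round 1:
  B→A B: FOLLOW(A) ⊇ FIRST(B) = {b}; new: +{b}
  S→A a: FOLLOW(A) ⊇ FIRST(a) = {a}; new: +{a}
  S→S a S: FOLLOW(S) ⊇ FIRST(a) = {a}; new: +{a}
  S→b B: FOLLOW(B) ⊇ FOLLOW(S) ⊇ {$,a}; new: +{$,a}
  S: {$,a}  A: {a,b}  B: {$,a}
round 2: (stable)
  S: {$,a}  A: {a,b}  B: {$,a}

FOLLOW(S) = ["$", "a"]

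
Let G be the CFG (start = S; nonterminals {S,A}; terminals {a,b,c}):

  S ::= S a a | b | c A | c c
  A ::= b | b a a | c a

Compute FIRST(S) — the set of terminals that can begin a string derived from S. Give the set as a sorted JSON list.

FIRST sets, iterate to fixpoint:
[1]
  A via A→b: +{b}
  A via A→c a: +{c}
  S via S→b: +{b}
  S via S→c A: +{c}
  FIRST(S)={b,c}  FIRST(A)={b,c}
[2] (stable)
  FIRST(S)={b,c}  FIRST(A)={b,c}

FIRST(S) = ["b", "c"]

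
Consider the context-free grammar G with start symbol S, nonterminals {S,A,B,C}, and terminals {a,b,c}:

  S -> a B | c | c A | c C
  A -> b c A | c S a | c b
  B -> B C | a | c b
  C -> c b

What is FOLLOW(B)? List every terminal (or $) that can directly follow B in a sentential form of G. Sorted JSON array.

FIRST sets, iterate to fixpoint:
pass 1:
  A via A→b c A: +{b}
  A via A→c S a: +{c}
  B via B→a: +{a}
  B via B→c b: +{c}
  C via C→c b: +{c}
  S via S→a B: +{a}
  S via S→c: +{c}
  FIRST[S]={a,c}  FIRST[A]={b,c}  FIRST[B]={a,c}  FIRST[C]={c}
pass 2: (no change)
  FIRST[S]={a,c}  FIRST[A]={b,c}  FIRST[B]={a,c}  FIRST[C]={c}

FOLLOW sets:
seed FOLLOW(S) with $
iter 1:
  A→c S a: FOLLOW(S) ⊇ FIRST(a) = {a}; new: +{a}
  B→B C: FOLLOW(B) ⊇ FIRST(C) = {c}; new: +{c}
  B→B C: FOLLOW(C) ⊇ FOLLOW(B) ⊇ {c}; new: +{c}
  S→a B: FOLLOW(B) ⊇ FOLLOW(S) ⊇ {$,a}; new: +{$,a}
  S→c A: FOLLOW(A) ⊇ FOLLOW(S) ⊇ {$,a}; new: +{$,a}
  S→c C: FOLLOW(C) ⊇ FOLLOW(S) ⊇ {$,a}; new: +{$,a}
  FOLLOW(S)={$,a}  FOLLOW(A)={$,a}  FOLLOW(B)={$,a,c}  FOLLOW(C)={$,a,c}
iter 2: done
  FOLLOW(S)={$,a}  FOLLOW(A)={$,a}  FOLLOW(B)={$,a,c}  FOLLOW(C)={$,a,c}

FOLLOW(B) = ["$", "a", "c"]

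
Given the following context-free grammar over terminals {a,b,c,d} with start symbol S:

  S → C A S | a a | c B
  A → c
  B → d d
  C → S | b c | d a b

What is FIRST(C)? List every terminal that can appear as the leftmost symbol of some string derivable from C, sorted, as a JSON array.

FIRST iteration:
[1]
  A via A→c: +{c}
  B via B→d d: +{d}
  C via C→b c: +{b}
  C via C→d a b: +{d}
  S via S→C A S: +{b,d}
  S via S→a a: +{a}
  S via S→c B: +{c}
  S: {a,b,c,d}  A: {c}  B: {d}  C: {b,d}
[2]
  C via C→S: +{a,c}
  S: {a,b,c,d}  A: {c}  B: {d}  C: {a,b,c,d}
[3] (stable)
  S: {a,b,c,d}  A: {c}  B: {d}  C: {a,b,c,d}

FIRST(C) = ["a", "b", "c", "d"]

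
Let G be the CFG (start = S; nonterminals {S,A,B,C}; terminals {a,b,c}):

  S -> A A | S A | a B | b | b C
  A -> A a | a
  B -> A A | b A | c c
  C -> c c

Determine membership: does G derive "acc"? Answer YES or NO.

Convert to CNF:
  S -> A A | S A | T0 B | T1 C | b
  A -> A T0 | a
  B -> A A | T1 A | T2 T2
  C -> T2 T2
  T0 -> a
  T1 -> b
  T2 -> c

CYK table (by increasing span):
  cell(0,0) a: {A,T0}  orig:{A}
  cell(1,1) c: {T2}  orig:{}
  cell(2,2) c: {T2}  orig:{}
  cell(0,1) ac: ∅
  cell(1,2) cc: {B,C}
  cell(0,2) acc: {S}

S ∈ T[0,2] ⇒ YES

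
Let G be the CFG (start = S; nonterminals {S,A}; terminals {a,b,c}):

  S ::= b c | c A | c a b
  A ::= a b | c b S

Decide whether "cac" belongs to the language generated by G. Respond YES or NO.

CNF form of G:
  S -> T1 T2 | T2 A | T2 X4
  A -> T0 T1 | T2 X3
  T0 -> a
  T1 -> b
  T2 -> c
  X3 -> T1 S
  X4 -> T0 T1

Fill CYK table bottom-up:
  T[0,0] 'c' = {T2}  orig:{}
  T[1,1] 'a' = {T0}  orig:{}
  T[2,2] 'c' = {T2}  orig:{}
  T[0,1] 'ca' = ∅
  T[1,2] 'ac' = ∅
  T[0,2] 'cac' = ∅

S ∉ T[0,2] ⇒ NO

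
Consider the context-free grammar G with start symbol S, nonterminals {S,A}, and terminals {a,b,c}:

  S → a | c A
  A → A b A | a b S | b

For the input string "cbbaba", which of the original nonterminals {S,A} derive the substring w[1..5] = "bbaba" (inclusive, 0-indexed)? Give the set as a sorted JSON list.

CNF form of G:
  S -> T2 A | a
  A -> A X3 | T1 X4 | b
  T0 -> b
  T1 -> a
  T2 -> c
  X3 -> T0 A
  X4 -> T0 S

CYK fill — only the sub-triangle for w[1..5]:
  T[1,1] 'b' = {A,T0}  orig:{A}
  T[2,2] 'b' = {A,T0}  orig:{A}
  T[3,3] 'a' = {S,T1}  orig:{S}
  T[4,4] 'b' = {A,T0}  orig:{A}
  T[5,5] 'a' = {S,T1}  orig:{S}
  T[1,2] 'bb' = {X3}  orig:{}
  T[2,3] 'ba' = {X4}  orig:{}
  T[3,4] 'ab' = ∅
  T[4,5] 'ba' = {X4}  orig:{}
  T[1,3] 'bba' = ∅
  T[2,4] 'bab' = ∅
  T[3,5] 'aba' = {A}
  T[1,4] 'bbab' = ∅
  T[2,5] 'baba' = {X3}  orig:{}
  T[1,5] 'bbaba' = {A}

Original NTs in T[1,5] deriving "bbaba": ["A"]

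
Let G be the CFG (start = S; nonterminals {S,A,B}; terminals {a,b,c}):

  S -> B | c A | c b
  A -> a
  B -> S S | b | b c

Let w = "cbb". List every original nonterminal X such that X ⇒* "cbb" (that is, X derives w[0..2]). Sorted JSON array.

CNF form of G:
  S -> S S | T0 T1 | T1 A | T1 T0 | b
  A -> a
  B -> S S | T0 T1 | b
  T0 -> b
  T1 -> c

Fill CYK table bottom-up — only the sub-triangle for w[0..2]:
  cell(0,0) c: {T1}  orig:{}
  cell(1,1) b: {B,S,T0}  orig:{B,S}
  cell(2,2) b: {B,S,T0}  orig:{B,S}
  cell(0,1) cb: {S}
  cell(1,2) bb: {B,S}
  cell(0,2) cbb: {B,S}

Original NTs in T[0,2] deriving "cbb": ["B", "S"]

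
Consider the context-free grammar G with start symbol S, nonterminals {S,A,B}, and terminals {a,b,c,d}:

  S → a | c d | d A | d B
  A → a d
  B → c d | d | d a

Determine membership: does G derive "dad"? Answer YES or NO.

Convert to CNF:
  S -> T1 A | T1 B | T2 T1 | a
  A -> T0 T1
  B -> T1 T0 | T2 T1 | d
  T0 -> a
  T1 -> d
  T2 -> c

CYK table (by increasing span):
  [0..0]={B,T1}  "d"  orig:{B}
  [1..1]={S,T0}  "a"  orig:{S}
  [2..2]={B,T1}  "d"  orig:{B}
  [0..1]={B}  "da"
  [1..2]={A}  "ad"
  [0..2]={S}  "dad"

S ∈ T[0,2] ⇒ YES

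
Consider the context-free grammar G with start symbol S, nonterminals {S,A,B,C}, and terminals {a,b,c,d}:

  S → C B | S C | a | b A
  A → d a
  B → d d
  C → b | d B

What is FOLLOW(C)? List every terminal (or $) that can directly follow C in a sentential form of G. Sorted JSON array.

FIRST iteration:
iter 1:
  A via A→d a: +{d}
  B via B→d d: +{d}
  C via C→b: +{b}
  C via C→d B: +{d}
  S via S→C B: +{b,d}
  S via S→a: +{a}
  FIRST[S]={a,b,d}  FIRST[A]={d}  FIRST[B]={d}  FIRST[C]={b,d}
iter 2: — fixpoint
  FIRST[S]={a,b,d}  FIRST[A]={d}  FIRST[B]={d}  FIRST[C]={b,d}

Compute FOLLOW by fixpoint:
FOLLOW(S) := {$}
pass 1:
  S→C B: FOLLOW(C) ⊇ FIRST(B) = {d}; new: +{d}
  S→C B: FOLLOW(B) ⊇ FOLLOW(S) ⊇ {$}; new: +{$}
  S→S C: FOLLOW(S) ⊇ FIRST(C) = {b,d}; new: +{b,d}
  S→S C: FOLLOW(C) ⊇ FOLLOW(S) ⊇ {$,b,d}; new: +{$,b}
  S→b A: FOLLOW(A) ⊇ FOLLOW(S) ⊇ {$,b,d}; new: +{$,b,d}
  S: {$,b,d}  A: {$,b,d}  B: {$}  C: {$,b,d}
pass 2:
  C→d B: FOLLOW(B) ⊇ FOLLOW(C) ⊇ {$,b,d}; new: +{b,d}
  S: {$,b,d}  A: {$,b,d}  B: {$,b,d}  C: {$,b,d}
pass 3: (no change)
  S: {$,b,d}  A: {$,b,d}  B: {$,b,d}  C: {$,b,d}

FOLLOW(C) = ["$", "b", "d"]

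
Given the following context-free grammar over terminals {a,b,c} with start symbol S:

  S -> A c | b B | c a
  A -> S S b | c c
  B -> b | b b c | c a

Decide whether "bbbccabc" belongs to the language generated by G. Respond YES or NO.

CNF form of G:
  S -> A T1 | T0 B | T1 T2
  A -> S X3 | T1 T1
  B -> T0 X4 | T1 T2 | b
  T0 -> b
  T1 -> c
  T2 -> a
  X3 -> S T0
  X4 -> T0 T1

CYK fill:
  cell(0,0) b: {B,T0}  orig:{B}
  cell(1,1) b: {B,T0}  orig:{B}
  cell(2,2) b: {B,T0}  orig:{B}
  cell(3,3) c: {T1}  orig:{}
  cell(4,4) c: {T1}  orig:{}
  cell(5,5) a: {T2}  orig:{}
  cell(6,6) b: {B,T0}  orig:{B}
  cell(7,7) c: {T1}  orig:{}
  cell(0,1) bb: {S}
  cell(1,2) bb: {S}
  cell(2,3) bc: {X4}  orig:{}
  cell(3,4) cc: {A}
  cell(4,5) ca: {B,S}
  cell(5,6) ab: ∅
  cell(6,7) bc: {X4}  orig:{}
  cell(0,2) bbb: {X3}  orig:{}
  cell(1,3) bbc: {B}
  cell(2,4) bcc: ∅
  cell(3,5) cca: ∅
  cell(4,6) cab: {X3}  orig:{}
  cell(5,7) abc: ∅
  cell(0,3) bbbc: {S}
  cell(1,4) bbcc: ∅
  cell(2,5) bcca: ∅
  cell(3,6) ccab: ∅
  cell(4,7) cabc: ∅
  cell(0,4) bbbcc: ∅
  cell(1,5) bbcca: ∅
  cell(2,6) bccab: ∅
  cell(3,7) ccabc: ∅
  cell(0,5) bbbcca: ∅
  cell(1,6) bbccab: ∅
  cell(2,7) bccabc: ∅
  cell(0,6) bbbccab: {A}
  cell(1,7) bbccabc: ∅
  cell(0,7) bbbccabc: {S}

S ∈ T[0,7] ⇒ YES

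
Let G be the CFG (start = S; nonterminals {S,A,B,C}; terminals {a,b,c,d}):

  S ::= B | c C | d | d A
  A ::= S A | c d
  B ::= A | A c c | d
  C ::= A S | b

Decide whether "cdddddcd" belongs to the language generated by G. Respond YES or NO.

Convert to CNF:
  S -> A X3 | S A | T0 C | T0 T1 | T1 A | d
  A -> S A | T0 T1
  B -> A X2 | S A | T0 T1 | d
  C -> A S | b
  T0 -> c
  T1 -> d
  X2 -> T0 T0
  X3 -> T0 T0

CYK table (by increasing span):
  T[0,0] 'c' = {T0}  orig:{}
  T[1,1] 'd' = {B,S,T1}  orig:{B,S}
  T[2,2] 'd' = {B,S,T1}  orig:{B,S}
  T[3,3] 'd' = {B,S,T1}  orig:{B,S}
  T[4,4] 'd' = {B,S,T1}  orig:{B,S}
  T[5,5] 'd' = {B,S,T1}  orig:{B,S}
  T[6,6] 'c' = {T0}  orig:{}
  T[7,7] 'd' = {B,S,T1}  orig:{B,S}
  T[0,1] 'cd' = {A,B,S}
  T[1,2] 'dd' = ∅
  T[2,3] 'dd' = ∅
  T[3,4] 'dd' = ∅
  T[4,5] 'dd' = ∅
  T[5,6] 'dc' = ∅
  T[6,7] 'cd' = {A,B,S}
  T[0,2] 'cdd' = {C}
  T[1,3] 'ddd' = ∅
  T[2,4] 'ddd' = ∅
  T[3,5] 'ddd' = ∅
  T[4,6] 'ddc' = ∅
  T[5,7] 'dcd' = {A,B,S}
  T[0,3] 'cddd' = ∅
  T[1,4] 'dddd' = ∅
  T[2,5] 'dddd' = ∅
  T[3,6] 'dddc' = ∅
  T[4,7] 'ddcd' = {A,B,S}
  T[0,4] 'cdddd' = ∅
  T[1,5] 'ddddd' = ∅
  T[2,6] 'ddddc' = ∅
  T[3,7] 'dddcd' = {A,B,S}
  T[0,5] 'cddddd' = ∅
  T[1,6] 'dddddc' = ∅
  T[2,7] 'ddddcd' = {A,B,S}
  T[0,6] 'cdddddc' = ∅
  T[1,7] 'dddddcd' = {A,B,S}
  T[0,7] 'cdddddcd' = {A,B,C,S}

S ∈ T[0,7] ⇒ YES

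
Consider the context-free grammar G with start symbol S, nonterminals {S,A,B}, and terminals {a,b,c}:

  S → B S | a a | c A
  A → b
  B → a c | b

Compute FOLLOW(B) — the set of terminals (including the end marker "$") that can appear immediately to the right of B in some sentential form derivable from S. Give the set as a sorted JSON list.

FIRST sets, iterate to fixpoint:
round 1:
  A via A→b: +{b}
  B via B→a c: +{a}
  B via B→b: +{b}
  S via S→B S: +{a,b}
  S via S→c A: +{c}
  FIRST[S]={a,b,c}  FIRST[A]={b}  FIRST[B]={a,b}
round 2: done
  FIRST[S]={a,b,c}  FIRST[A]={b}  FIRST[B]={a,b}

FOLLOW sets:
FOLLOW(S) := {$}
[1]
  S→B S: FOLLOW(B) ⊇ FIRST(S) = {a,b,c}; new: +{a,b,c}
  S→c A: FOLLOW(A) ⊇ FOLLOW(S) ⊇ {$}; new: +{$}
  S: {$}  A: {$}  B: {a,b,c}
[2] (no change)
  S: {$}  A: {$}  B: {a,b,c}

FOLLOW(B) = ["a", "b", "c"]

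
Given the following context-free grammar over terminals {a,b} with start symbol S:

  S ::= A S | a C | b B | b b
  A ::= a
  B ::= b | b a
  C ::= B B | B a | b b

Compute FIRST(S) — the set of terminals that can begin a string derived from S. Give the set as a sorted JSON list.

Compute FIRST by fixpoint:
pass 1:
  A via A→a: +{a}
  B via B→b: +{b}
  C via C→B B: +{b}
  S via S→A S: +{a}
  S via S→b B: +{b}
  FIRST(S)={a,b}  FIRST(A)={a}  FIRST(B)={b}  FIRST(C)={b}
pass 2: done
  FIRST(S)={a,b}  FIRST(A)={a}  FIRST(B)={b}  FIRST(C)={b}

FIRST(S) = ["a", "b"]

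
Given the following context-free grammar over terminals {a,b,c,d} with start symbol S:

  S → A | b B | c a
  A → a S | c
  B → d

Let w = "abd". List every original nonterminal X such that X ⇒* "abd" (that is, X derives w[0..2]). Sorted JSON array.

Convert to CNF:
  S -> T0 S | T1 B | T2 T0 | c
  A -> T0 S | c
  B -> d
  T0 -> a
  T1 -> b
  T2 -> c

CYK table (by increasing span) (cells [i..j] with 0 ≤ i ≤ j ≤ 2 only):
  cell(0,0) a: {T0}  orig:{}
  cell(1,1) b: {T1}  orig:{}
  cell(2,2) d: {B}
  cell(0,1) ab: ∅
  cell(1,2) bd: {S}
  cell(0,2) abd: {A,S}

Original NTs in T[0,2] deriving "abd": ["A", "S"]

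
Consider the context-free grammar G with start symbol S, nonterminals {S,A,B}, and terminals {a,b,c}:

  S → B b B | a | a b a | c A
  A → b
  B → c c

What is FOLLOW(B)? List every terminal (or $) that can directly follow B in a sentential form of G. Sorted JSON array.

FIRST iteration:
[1]
  A via A→b: +{b}
  B via B→c c: +{c}
  S via S→B b B: +{c}
  S via S→a: +{a}
  S: {a,c}  A: {b}  B: {c}
[2] done
  S: {a,c}  A: {b}  B: {c}

Compute FOLLOW by fixpoint:
seed FOLLOW(S) with $
round 1:
  S→B b B: FOLLOW(B) ⊇ FIRST(b) = {b}; new: +{b}
  S→B b B: FOLLOW(B) ⊇ FOLLOW(S) ⊇ {$}; new: +{$}
  S→c A: FOLLOW(A) ⊇ FOLLOW(S) ⊇ {$}; new: +{$}
  S: {$}  A: {$}  B: {$,b}
round 2: done
  S: {$}  A: {$}  B: {$,b}

FOLLOW(B) = ["$", "b"]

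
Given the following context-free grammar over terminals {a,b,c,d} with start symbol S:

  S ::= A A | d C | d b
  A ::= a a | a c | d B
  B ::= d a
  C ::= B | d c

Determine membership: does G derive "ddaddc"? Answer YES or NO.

Convert to CNF:
  S -> A A | T2 C | T2 T3
  A -> T0 T0 | T0 T1 | T2 B
  B -> T2 T0
  C -> T2 T0 | T2 T1
  T0 -> a
  T1 -> c
  T2 -> d
  T3 -> b

CYK fill:
  cell(0,0) d: {T2}  orig:{}
  cell(1,1) d: {T2}  orig:{}
  cell(2,2) a: {T0}  orig:{}
  cell(3,3) d: {T2}  orig:{}
  cell(4,4) d: {T2}  orig:{}
  cell(5,5) c: {T1}  orig:{}
  cell(0,1) dd: ∅
  cell(1,2) da: {B,C}
  cell(2,3) ad: ∅
  cell(3,4) dd: ∅
  cell(4,5) dc: {C}
  cell(0,2) dda: {A,S}
  cell(1,3) dad: ∅
  cell(2,4) add: ∅
  cell(3,5) ddc: {S}
  cell(0,3) ddad: ∅
  cell(1,4) dadd: ∅
  cell(2,5) addc: ∅
  cell(0,4) ddadd: ∅
  cell(1,5) daddc: ∅
  cell(0,5) ddaddc: ∅

S ∉ T[0,5] ⇒ NO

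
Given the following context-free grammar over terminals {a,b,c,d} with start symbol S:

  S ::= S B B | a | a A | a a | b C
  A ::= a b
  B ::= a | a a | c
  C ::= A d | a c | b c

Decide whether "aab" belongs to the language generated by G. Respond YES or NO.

CNF form of G:
  S -> S X4 | T0 A | T0 T0 | T1 C | a
  A -> T0 T1
  B -> T0 T0 | a | c
  C -> A T2 | T0 T3 | T1 T3
  T0 -> a
  T1 -> b
  T2 -> d
  T3 -> c
  X4 -> B B

CYK fill:
  cell(0,0) a: {B,S,T0}  orig:{B,S}
  cell(1,1) a: {B,S,T0}  orig:{B,S}
  cell(2,2) b: {T1}  orig:{}
  cell(0,1) aa: {B,S,X4}  orig:{B,S}
  cell(1,2) ab: {A}
  cell(0,2) aab: {S}

S ∈ T[0,2] ⇒ YES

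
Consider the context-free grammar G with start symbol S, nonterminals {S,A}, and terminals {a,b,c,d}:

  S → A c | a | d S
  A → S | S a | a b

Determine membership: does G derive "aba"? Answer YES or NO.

CNF form of G:
  S -> A T0 | T3 S | a
  A -> A T0 | S T1 | T1 T2 | T3 S | a
  T0 -> c
  T1 -> a
  T2 -> b
  T3 -> d

CYK table (by increasing span):
  [0..0]={A,S,T1}  "a"  orig:{A,S}
  [1..1]={T2}  "b"  orig:{}
  [2..2]={A,S,T1}  "a"  orig:{A,S}
  [0..1]={A}  "ab"
  [1..2]=∅  "ba"
  [0..2]=∅  "aba"

S ∉ T[0,2] ⇒ NO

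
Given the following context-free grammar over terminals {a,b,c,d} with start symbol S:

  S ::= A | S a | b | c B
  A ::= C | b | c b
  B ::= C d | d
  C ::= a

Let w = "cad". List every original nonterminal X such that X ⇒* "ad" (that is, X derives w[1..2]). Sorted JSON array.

Convert to CNF:
  S -> S T3 | T0 B | T0 T1 | a | b
  A -> T0 T1 | a | b
  B -> C T2 | d
  C -> a
  T0 -> c
  T1 -> b
  T2 -> d
  T3 -> a

Fill CYK table bottom-up — only the sub-triangle for w[1..2]:
  cell(1,1) a: {A,C,S,T3}  orig:{A,C,S}
  cell(2,2) d: {B,T2}  orig:{B}
  cell(1,2) ad: {B}

Original NTs in T[1,2] deriving "ad": ["B"]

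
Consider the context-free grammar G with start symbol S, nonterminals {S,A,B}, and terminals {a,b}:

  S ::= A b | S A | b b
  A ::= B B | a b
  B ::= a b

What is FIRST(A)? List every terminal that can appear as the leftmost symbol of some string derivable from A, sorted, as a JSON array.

FIRST iteration:
pass 1:
  A via A→a b: +{a}
  B via B→a b: +{a}
  S via S→A b: +{a}
  S via S→b b: +{b}
  S: {a,b}  A: {a}  B: {a}
pass 2: (no change)
  S: {a,b}  A: {a}  B: {a}

FIRST(A) = ["a"]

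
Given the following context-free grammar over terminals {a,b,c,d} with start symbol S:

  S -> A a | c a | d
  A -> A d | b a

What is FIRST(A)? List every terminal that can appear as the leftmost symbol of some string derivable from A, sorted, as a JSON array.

FIRST iteration:
round 1:
  A via A→b a: +{b}
  S via S→A a: +{b}
  S via S→c a: +{c}
  S via S→d: +{d}
  FIRST[S]={b,c,d}  FIRST[A]={b}
round 2: — fixpoint
  FIRST[S]={b,c,d}  FIRST[A]={b}

FIRST(A) = ["b"]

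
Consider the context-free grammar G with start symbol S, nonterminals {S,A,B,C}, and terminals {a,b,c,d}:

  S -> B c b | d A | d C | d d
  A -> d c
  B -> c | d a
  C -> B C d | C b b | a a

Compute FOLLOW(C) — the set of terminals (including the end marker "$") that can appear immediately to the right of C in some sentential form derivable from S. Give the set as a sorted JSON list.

FIRST sets, iterate to fixpoint:
iter 1:
  A via A→d c: +{d}
  B via B→c: +{c}
  B via B→d a: +{d}
  C via C→B C d: +{c,d}
  C via C→a a: +{a}
  S via S→B c b: +{c,d}
  S: {c,d}  A: {d}  B: {c,d}  C: {a,c,d}
iter 2: (stable)
  S: {c,d}  A: {d}  B: {c,d}  C: {a,c,d}

FOLLOW iteration:
initialize: $ ∈ FOLLOW(S)
round 1:
  C→B C d: FOLLOW(B) ⊇ FIRST(C) = {a,c,d}; new: +{a,c,d}
  C→B C d: FOLLOW(C) ⊇ FIRST(d) = {d}; new: +{d}
  C→C b b: FOLLOW(C) ⊇ FIRST(b) = {b}; new: +{b}
  S→d A: FOLLOW(A) ⊇ FOLLOW(S) ⊇ {$}; new: +{$}
  S→d C: FOLLOW(C) ⊇ FOLLOW(S) ⊇ {$}; new: +{$}
  FOLLOW(S)={$}  FOLLOW(A)={$}  FOLLOW(B)={a,c,d}  FOLLOW(C)={$,b,d}
round 2: done
  FOLLOW(S)={$}  FOLLOW(A)={$}  FOLLOW(B)={a,c,d}  FOLLOW(C)={$,b,d}

FOLLOW(C) = ["$", "b", "d"]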